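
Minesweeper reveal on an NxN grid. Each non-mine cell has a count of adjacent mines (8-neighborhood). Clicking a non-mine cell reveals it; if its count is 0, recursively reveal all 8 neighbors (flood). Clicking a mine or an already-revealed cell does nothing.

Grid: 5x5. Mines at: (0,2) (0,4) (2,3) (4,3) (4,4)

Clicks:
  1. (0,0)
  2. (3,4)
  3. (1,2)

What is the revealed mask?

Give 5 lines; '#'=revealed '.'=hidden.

Click 1 (0,0) count=0: revealed 14 new [(0,0) (0,1) (1,0) (1,1) (1,2) (2,0) (2,1) (2,2) (3,0) (3,1) (3,2) (4,0) (4,1) (4,2)] -> total=14
Click 2 (3,4) count=3: revealed 1 new [(3,4)] -> total=15
Click 3 (1,2) count=2: revealed 0 new [(none)] -> total=15

Answer: ##...
###..
###..
###.#
###..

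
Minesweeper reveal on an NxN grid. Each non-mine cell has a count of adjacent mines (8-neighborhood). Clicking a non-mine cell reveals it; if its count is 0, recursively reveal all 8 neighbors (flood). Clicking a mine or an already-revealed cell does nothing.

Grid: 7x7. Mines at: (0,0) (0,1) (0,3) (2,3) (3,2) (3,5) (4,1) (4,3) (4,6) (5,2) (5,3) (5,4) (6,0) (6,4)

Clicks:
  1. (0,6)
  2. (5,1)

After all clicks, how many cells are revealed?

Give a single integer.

Click 1 (0,6) count=0: revealed 9 new [(0,4) (0,5) (0,6) (1,4) (1,5) (1,6) (2,4) (2,5) (2,6)] -> total=9
Click 2 (5,1) count=3: revealed 1 new [(5,1)] -> total=10

Answer: 10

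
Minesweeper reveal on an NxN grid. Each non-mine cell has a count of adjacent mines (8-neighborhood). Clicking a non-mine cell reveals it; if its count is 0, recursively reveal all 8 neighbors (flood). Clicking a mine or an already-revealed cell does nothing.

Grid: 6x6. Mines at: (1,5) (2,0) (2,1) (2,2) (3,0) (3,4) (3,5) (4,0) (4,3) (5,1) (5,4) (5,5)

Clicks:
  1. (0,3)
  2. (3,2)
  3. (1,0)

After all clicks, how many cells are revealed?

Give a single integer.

Click 1 (0,3) count=0: revealed 10 new [(0,0) (0,1) (0,2) (0,3) (0,4) (1,0) (1,1) (1,2) (1,3) (1,4)] -> total=10
Click 2 (3,2) count=3: revealed 1 new [(3,2)] -> total=11
Click 3 (1,0) count=2: revealed 0 new [(none)] -> total=11

Answer: 11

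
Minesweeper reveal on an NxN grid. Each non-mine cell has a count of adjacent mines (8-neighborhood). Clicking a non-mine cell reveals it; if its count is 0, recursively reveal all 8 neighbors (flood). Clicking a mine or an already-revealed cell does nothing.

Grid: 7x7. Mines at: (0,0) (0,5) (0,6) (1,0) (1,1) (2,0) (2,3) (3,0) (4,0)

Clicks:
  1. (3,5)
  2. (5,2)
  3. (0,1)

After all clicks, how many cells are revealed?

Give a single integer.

Answer: 33

Derivation:
Click 1 (3,5) count=0: revealed 32 new [(1,4) (1,5) (1,6) (2,4) (2,5) (2,6) (3,1) (3,2) (3,3) (3,4) (3,5) (3,6) (4,1) (4,2) (4,3) (4,4) (4,5) (4,6) (5,0) (5,1) (5,2) (5,3) (5,4) (5,5) (5,6) (6,0) (6,1) (6,2) (6,3) (6,4) (6,5) (6,6)] -> total=32
Click 2 (5,2) count=0: revealed 0 new [(none)] -> total=32
Click 3 (0,1) count=3: revealed 1 new [(0,1)] -> total=33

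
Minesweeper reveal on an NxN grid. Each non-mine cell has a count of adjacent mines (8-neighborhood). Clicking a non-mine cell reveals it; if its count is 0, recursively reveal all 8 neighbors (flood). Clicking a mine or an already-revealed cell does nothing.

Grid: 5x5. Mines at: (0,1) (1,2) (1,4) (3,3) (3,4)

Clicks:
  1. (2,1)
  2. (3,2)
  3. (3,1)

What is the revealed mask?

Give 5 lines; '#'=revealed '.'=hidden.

Click 1 (2,1) count=1: revealed 1 new [(2,1)] -> total=1
Click 2 (3,2) count=1: revealed 1 new [(3,2)] -> total=2
Click 3 (3,1) count=0: revealed 9 new [(1,0) (1,1) (2,0) (2,2) (3,0) (3,1) (4,0) (4,1) (4,2)] -> total=11

Answer: .....
##...
###..
###..
###..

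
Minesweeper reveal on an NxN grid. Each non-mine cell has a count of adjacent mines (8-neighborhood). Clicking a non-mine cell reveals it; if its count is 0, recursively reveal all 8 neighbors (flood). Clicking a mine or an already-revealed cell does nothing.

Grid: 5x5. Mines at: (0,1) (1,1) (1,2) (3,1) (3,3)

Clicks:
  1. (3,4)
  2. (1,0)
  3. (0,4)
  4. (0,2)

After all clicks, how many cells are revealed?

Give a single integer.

Click 1 (3,4) count=1: revealed 1 new [(3,4)] -> total=1
Click 2 (1,0) count=2: revealed 1 new [(1,0)] -> total=2
Click 3 (0,4) count=0: revealed 6 new [(0,3) (0,4) (1,3) (1,4) (2,3) (2,4)] -> total=8
Click 4 (0,2) count=3: revealed 1 new [(0,2)] -> total=9

Answer: 9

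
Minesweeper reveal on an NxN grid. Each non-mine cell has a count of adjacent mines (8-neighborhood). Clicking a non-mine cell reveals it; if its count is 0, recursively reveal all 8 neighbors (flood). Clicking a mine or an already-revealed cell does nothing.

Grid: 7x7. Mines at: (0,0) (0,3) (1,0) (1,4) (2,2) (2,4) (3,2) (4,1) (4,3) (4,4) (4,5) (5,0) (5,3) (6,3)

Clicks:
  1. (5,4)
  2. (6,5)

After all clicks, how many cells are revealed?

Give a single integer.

Click 1 (5,4) count=5: revealed 1 new [(5,4)] -> total=1
Click 2 (6,5) count=0: revealed 5 new [(5,5) (5,6) (6,4) (6,5) (6,6)] -> total=6

Answer: 6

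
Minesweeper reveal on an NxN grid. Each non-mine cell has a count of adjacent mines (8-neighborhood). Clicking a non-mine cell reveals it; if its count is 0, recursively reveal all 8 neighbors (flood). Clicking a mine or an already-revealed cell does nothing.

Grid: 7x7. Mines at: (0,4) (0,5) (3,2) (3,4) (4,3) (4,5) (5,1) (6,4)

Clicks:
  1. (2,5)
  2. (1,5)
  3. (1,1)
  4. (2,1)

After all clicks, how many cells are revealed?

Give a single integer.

Click 1 (2,5) count=1: revealed 1 new [(2,5)] -> total=1
Click 2 (1,5) count=2: revealed 1 new [(1,5)] -> total=2
Click 3 (1,1) count=0: revealed 16 new [(0,0) (0,1) (0,2) (0,3) (1,0) (1,1) (1,2) (1,3) (2,0) (2,1) (2,2) (2,3) (3,0) (3,1) (4,0) (4,1)] -> total=18
Click 4 (2,1) count=1: revealed 0 new [(none)] -> total=18

Answer: 18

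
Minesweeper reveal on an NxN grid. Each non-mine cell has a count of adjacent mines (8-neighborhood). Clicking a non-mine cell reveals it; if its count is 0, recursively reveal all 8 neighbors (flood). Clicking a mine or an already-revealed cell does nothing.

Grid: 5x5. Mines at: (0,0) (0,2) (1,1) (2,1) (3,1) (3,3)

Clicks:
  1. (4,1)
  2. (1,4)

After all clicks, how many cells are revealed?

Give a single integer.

Answer: 7

Derivation:
Click 1 (4,1) count=1: revealed 1 new [(4,1)] -> total=1
Click 2 (1,4) count=0: revealed 6 new [(0,3) (0,4) (1,3) (1,4) (2,3) (2,4)] -> total=7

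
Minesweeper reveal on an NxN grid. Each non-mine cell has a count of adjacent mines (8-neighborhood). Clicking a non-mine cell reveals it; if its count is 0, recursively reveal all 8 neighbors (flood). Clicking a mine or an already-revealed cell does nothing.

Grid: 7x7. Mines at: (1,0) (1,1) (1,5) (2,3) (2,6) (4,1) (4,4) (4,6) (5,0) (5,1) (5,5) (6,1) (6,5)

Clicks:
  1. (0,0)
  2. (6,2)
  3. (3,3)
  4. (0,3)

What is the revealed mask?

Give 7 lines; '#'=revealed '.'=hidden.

Answer: #.###..
..###..
.......
...#...
.......
.......
..#....

Derivation:
Click 1 (0,0) count=2: revealed 1 new [(0,0)] -> total=1
Click 2 (6,2) count=2: revealed 1 new [(6,2)] -> total=2
Click 3 (3,3) count=2: revealed 1 new [(3,3)] -> total=3
Click 4 (0,3) count=0: revealed 6 new [(0,2) (0,3) (0,4) (1,2) (1,3) (1,4)] -> total=9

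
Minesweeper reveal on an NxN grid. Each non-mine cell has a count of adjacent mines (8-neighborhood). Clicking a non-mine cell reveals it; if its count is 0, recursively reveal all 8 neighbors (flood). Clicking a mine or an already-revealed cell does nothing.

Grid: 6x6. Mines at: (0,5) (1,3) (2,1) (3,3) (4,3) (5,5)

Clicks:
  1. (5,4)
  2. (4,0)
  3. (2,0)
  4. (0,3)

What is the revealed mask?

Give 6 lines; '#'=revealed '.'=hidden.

Click 1 (5,4) count=2: revealed 1 new [(5,4)] -> total=1
Click 2 (4,0) count=0: revealed 9 new [(3,0) (3,1) (3,2) (4,0) (4,1) (4,2) (5,0) (5,1) (5,2)] -> total=10
Click 3 (2,0) count=1: revealed 1 new [(2,0)] -> total=11
Click 4 (0,3) count=1: revealed 1 new [(0,3)] -> total=12

Answer: ...#..
......
#.....
###...
###...
###.#.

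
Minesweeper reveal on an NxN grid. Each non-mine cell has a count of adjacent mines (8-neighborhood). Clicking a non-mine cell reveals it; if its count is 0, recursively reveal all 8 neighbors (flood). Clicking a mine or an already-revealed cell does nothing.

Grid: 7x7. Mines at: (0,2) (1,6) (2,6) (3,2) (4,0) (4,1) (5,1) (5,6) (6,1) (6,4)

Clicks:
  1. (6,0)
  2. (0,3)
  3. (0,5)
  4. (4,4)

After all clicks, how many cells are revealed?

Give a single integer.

Answer: 19

Derivation:
Click 1 (6,0) count=2: revealed 1 new [(6,0)] -> total=1
Click 2 (0,3) count=1: revealed 1 new [(0,3)] -> total=2
Click 3 (0,5) count=1: revealed 1 new [(0,5)] -> total=3
Click 4 (4,4) count=0: revealed 16 new [(0,4) (1,3) (1,4) (1,5) (2,3) (2,4) (2,5) (3,3) (3,4) (3,5) (4,3) (4,4) (4,5) (5,3) (5,4) (5,5)] -> total=19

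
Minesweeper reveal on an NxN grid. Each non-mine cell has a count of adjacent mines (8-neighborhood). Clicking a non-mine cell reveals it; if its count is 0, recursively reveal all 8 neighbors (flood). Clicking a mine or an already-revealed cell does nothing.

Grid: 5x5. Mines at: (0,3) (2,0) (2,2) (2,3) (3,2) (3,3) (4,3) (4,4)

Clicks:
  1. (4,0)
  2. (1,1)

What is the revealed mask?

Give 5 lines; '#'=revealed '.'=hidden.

Click 1 (4,0) count=0: revealed 4 new [(3,0) (3,1) (4,0) (4,1)] -> total=4
Click 2 (1,1) count=2: revealed 1 new [(1,1)] -> total=5

Answer: .....
.#...
.....
##...
##...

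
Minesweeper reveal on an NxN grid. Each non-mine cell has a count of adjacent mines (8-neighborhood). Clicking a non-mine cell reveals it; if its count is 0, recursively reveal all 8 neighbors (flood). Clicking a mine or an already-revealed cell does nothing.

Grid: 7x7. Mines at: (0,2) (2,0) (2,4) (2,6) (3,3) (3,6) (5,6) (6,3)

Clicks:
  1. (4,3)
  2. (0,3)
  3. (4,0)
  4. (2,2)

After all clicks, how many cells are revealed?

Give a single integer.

Answer: 15

Derivation:
Click 1 (4,3) count=1: revealed 1 new [(4,3)] -> total=1
Click 2 (0,3) count=1: revealed 1 new [(0,3)] -> total=2
Click 3 (4,0) count=0: revealed 12 new [(3,0) (3,1) (3,2) (4,0) (4,1) (4,2) (5,0) (5,1) (5,2) (6,0) (6,1) (6,2)] -> total=14
Click 4 (2,2) count=1: revealed 1 new [(2,2)] -> total=15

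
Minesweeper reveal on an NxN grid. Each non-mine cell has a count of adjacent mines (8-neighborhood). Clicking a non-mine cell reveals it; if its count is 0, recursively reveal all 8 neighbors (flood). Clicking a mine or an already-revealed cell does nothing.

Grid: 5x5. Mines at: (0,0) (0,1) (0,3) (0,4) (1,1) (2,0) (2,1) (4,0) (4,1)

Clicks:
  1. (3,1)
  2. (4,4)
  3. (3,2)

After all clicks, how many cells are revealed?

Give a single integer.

Answer: 13

Derivation:
Click 1 (3,1) count=4: revealed 1 new [(3,1)] -> total=1
Click 2 (4,4) count=0: revealed 12 new [(1,2) (1,3) (1,4) (2,2) (2,3) (2,4) (3,2) (3,3) (3,4) (4,2) (4,3) (4,4)] -> total=13
Click 3 (3,2) count=2: revealed 0 new [(none)] -> total=13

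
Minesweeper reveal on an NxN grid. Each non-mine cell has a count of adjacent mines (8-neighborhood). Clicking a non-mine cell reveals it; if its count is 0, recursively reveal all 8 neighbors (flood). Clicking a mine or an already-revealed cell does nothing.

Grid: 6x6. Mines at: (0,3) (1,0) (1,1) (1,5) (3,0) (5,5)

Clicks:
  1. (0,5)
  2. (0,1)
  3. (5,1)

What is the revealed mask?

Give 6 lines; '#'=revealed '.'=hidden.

Answer: .#...#
..###.
.#####
.#####
######
#####.

Derivation:
Click 1 (0,5) count=1: revealed 1 new [(0,5)] -> total=1
Click 2 (0,1) count=2: revealed 1 new [(0,1)] -> total=2
Click 3 (5,1) count=0: revealed 24 new [(1,2) (1,3) (1,4) (2,1) (2,2) (2,3) (2,4) (2,5) (3,1) (3,2) (3,3) (3,4) (3,5) (4,0) (4,1) (4,2) (4,3) (4,4) (4,5) (5,0) (5,1) (5,2) (5,3) (5,4)] -> total=26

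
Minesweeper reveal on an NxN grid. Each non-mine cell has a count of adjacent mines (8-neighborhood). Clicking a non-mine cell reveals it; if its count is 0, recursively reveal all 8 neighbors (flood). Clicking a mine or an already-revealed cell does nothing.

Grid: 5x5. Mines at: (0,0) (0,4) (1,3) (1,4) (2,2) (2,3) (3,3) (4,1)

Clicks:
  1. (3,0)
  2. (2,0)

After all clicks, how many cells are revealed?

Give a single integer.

Click 1 (3,0) count=1: revealed 1 new [(3,0)] -> total=1
Click 2 (2,0) count=0: revealed 5 new [(1,0) (1,1) (2,0) (2,1) (3,1)] -> total=6

Answer: 6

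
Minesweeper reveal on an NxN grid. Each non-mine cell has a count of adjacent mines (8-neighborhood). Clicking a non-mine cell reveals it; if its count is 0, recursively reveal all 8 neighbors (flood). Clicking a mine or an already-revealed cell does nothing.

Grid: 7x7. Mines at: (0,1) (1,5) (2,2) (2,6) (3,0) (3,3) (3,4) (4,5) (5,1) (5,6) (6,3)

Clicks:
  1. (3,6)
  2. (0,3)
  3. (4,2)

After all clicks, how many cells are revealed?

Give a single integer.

Answer: 8

Derivation:
Click 1 (3,6) count=2: revealed 1 new [(3,6)] -> total=1
Click 2 (0,3) count=0: revealed 6 new [(0,2) (0,3) (0,4) (1,2) (1,3) (1,4)] -> total=7
Click 3 (4,2) count=2: revealed 1 new [(4,2)] -> total=8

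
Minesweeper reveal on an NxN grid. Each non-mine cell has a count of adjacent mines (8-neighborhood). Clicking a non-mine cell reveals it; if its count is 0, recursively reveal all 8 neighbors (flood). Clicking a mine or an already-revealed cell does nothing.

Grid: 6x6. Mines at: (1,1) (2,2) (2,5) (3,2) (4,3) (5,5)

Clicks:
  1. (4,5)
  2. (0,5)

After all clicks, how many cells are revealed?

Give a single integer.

Click 1 (4,5) count=1: revealed 1 new [(4,5)] -> total=1
Click 2 (0,5) count=0: revealed 8 new [(0,2) (0,3) (0,4) (0,5) (1,2) (1,3) (1,4) (1,5)] -> total=9

Answer: 9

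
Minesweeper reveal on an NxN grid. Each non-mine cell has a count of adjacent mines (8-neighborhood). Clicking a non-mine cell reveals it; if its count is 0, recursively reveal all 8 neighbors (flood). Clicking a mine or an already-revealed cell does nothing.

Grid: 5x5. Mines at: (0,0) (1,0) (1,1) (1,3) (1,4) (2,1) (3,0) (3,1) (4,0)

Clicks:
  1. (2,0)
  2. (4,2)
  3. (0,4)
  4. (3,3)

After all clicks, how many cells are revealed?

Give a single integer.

Click 1 (2,0) count=5: revealed 1 new [(2,0)] -> total=1
Click 2 (4,2) count=1: revealed 1 new [(4,2)] -> total=2
Click 3 (0,4) count=2: revealed 1 new [(0,4)] -> total=3
Click 4 (3,3) count=0: revealed 8 new [(2,2) (2,3) (2,4) (3,2) (3,3) (3,4) (4,3) (4,4)] -> total=11

Answer: 11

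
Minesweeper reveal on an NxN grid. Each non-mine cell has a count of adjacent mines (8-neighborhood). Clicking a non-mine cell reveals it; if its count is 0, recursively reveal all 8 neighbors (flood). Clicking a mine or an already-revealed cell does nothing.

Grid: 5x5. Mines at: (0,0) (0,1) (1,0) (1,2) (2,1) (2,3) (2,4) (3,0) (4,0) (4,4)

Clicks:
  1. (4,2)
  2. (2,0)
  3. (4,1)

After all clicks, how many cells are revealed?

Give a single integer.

Answer: 7

Derivation:
Click 1 (4,2) count=0: revealed 6 new [(3,1) (3,2) (3,3) (4,1) (4,2) (4,3)] -> total=6
Click 2 (2,0) count=3: revealed 1 new [(2,0)] -> total=7
Click 3 (4,1) count=2: revealed 0 new [(none)] -> total=7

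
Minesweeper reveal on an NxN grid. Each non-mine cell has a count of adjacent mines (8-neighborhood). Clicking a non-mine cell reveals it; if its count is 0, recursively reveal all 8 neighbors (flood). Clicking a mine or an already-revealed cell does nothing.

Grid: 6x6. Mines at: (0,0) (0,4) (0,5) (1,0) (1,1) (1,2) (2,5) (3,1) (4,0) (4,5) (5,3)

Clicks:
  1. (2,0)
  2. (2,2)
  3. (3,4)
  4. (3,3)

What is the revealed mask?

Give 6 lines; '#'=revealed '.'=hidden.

Click 1 (2,0) count=3: revealed 1 new [(2,0)] -> total=1
Click 2 (2,2) count=3: revealed 1 new [(2,2)] -> total=2
Click 3 (3,4) count=2: revealed 1 new [(3,4)] -> total=3
Click 4 (3,3) count=0: revealed 7 new [(2,3) (2,4) (3,2) (3,3) (4,2) (4,3) (4,4)] -> total=10

Answer: ......
......
#.###.
..###.
..###.
......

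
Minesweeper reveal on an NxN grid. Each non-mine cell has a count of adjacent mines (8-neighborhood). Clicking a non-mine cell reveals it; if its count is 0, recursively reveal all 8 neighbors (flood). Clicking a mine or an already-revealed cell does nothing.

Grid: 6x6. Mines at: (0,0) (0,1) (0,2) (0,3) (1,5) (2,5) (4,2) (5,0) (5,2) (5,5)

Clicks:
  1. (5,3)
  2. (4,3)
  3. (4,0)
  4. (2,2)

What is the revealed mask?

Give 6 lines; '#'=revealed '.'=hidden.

Click 1 (5,3) count=2: revealed 1 new [(5,3)] -> total=1
Click 2 (4,3) count=2: revealed 1 new [(4,3)] -> total=2
Click 3 (4,0) count=1: revealed 1 new [(4,0)] -> total=3
Click 4 (2,2) count=0: revealed 16 new [(1,0) (1,1) (1,2) (1,3) (1,4) (2,0) (2,1) (2,2) (2,3) (2,4) (3,0) (3,1) (3,2) (3,3) (3,4) (4,1)] -> total=19

Answer: ......
#####.
#####.
#####.
##.#..
...#..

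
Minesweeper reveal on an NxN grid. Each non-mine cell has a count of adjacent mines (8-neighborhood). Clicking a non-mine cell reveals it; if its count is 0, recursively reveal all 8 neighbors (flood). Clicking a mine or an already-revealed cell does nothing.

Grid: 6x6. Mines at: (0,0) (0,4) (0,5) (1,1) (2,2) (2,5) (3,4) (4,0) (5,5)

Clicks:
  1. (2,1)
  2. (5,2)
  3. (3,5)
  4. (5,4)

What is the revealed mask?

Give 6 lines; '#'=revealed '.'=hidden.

Answer: ......
......
.#....
.###.#
.####.
.####.

Derivation:
Click 1 (2,1) count=2: revealed 1 new [(2,1)] -> total=1
Click 2 (5,2) count=0: revealed 11 new [(3,1) (3,2) (3,3) (4,1) (4,2) (4,3) (4,4) (5,1) (5,2) (5,3) (5,4)] -> total=12
Click 3 (3,5) count=2: revealed 1 new [(3,5)] -> total=13
Click 4 (5,4) count=1: revealed 0 new [(none)] -> total=13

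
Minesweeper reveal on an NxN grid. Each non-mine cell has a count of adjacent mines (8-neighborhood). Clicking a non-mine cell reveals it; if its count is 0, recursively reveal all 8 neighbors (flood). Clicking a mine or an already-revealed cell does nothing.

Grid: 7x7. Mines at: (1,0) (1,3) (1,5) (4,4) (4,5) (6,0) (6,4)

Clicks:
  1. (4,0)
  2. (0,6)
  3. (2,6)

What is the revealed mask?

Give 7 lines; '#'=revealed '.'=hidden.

Answer: ......#
.......
####..#
####...
####...
####...
.###...

Derivation:
Click 1 (4,0) count=0: revealed 19 new [(2,0) (2,1) (2,2) (2,3) (3,0) (3,1) (3,2) (3,3) (4,0) (4,1) (4,2) (4,3) (5,0) (5,1) (5,2) (5,3) (6,1) (6,2) (6,3)] -> total=19
Click 2 (0,6) count=1: revealed 1 new [(0,6)] -> total=20
Click 3 (2,6) count=1: revealed 1 new [(2,6)] -> total=21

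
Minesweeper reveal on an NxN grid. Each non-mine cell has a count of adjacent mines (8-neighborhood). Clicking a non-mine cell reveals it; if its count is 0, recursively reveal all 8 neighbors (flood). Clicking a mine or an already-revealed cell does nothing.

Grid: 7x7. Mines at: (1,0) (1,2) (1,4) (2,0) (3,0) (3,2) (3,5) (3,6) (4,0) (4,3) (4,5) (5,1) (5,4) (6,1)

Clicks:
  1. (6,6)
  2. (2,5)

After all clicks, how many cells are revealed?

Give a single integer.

Click 1 (6,6) count=0: revealed 4 new [(5,5) (5,6) (6,5) (6,6)] -> total=4
Click 2 (2,5) count=3: revealed 1 new [(2,5)] -> total=5

Answer: 5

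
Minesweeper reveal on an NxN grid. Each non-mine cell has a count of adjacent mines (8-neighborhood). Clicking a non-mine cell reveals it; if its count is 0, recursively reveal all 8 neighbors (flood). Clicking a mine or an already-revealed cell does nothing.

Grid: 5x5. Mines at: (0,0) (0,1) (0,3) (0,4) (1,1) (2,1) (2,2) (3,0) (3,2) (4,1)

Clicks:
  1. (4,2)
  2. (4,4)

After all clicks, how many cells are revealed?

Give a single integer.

Click 1 (4,2) count=2: revealed 1 new [(4,2)] -> total=1
Click 2 (4,4) count=0: revealed 8 new [(1,3) (1,4) (2,3) (2,4) (3,3) (3,4) (4,3) (4,4)] -> total=9

Answer: 9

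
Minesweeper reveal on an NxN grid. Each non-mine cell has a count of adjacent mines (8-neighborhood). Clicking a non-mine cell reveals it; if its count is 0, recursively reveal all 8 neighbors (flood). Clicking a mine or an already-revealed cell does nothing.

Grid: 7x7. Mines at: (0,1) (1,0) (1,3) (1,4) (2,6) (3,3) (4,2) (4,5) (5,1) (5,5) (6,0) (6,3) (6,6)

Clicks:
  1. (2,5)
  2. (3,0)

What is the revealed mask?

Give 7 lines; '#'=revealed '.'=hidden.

Click 1 (2,5) count=2: revealed 1 new [(2,5)] -> total=1
Click 2 (3,0) count=0: revealed 6 new [(2,0) (2,1) (3,0) (3,1) (4,0) (4,1)] -> total=7

Answer: .......
.......
##...#.
##.....
##.....
.......
.......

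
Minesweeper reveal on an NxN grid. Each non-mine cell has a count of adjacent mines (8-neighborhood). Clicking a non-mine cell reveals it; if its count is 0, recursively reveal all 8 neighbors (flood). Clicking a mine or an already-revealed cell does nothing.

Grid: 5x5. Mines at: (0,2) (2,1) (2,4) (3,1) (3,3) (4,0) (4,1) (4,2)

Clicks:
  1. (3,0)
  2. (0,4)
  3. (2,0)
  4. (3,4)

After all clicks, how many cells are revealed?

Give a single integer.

Answer: 7

Derivation:
Click 1 (3,0) count=4: revealed 1 new [(3,0)] -> total=1
Click 2 (0,4) count=0: revealed 4 new [(0,3) (0,4) (1,3) (1,4)] -> total=5
Click 3 (2,0) count=2: revealed 1 new [(2,0)] -> total=6
Click 4 (3,4) count=2: revealed 1 new [(3,4)] -> total=7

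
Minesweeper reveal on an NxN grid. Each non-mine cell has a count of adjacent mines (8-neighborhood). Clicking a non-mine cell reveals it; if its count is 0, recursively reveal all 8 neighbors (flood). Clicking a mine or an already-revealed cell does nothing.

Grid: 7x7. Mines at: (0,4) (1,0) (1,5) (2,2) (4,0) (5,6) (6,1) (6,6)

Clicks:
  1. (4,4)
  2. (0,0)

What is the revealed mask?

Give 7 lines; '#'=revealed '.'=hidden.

Answer: #......
.......
...####
.######
.######
.#####.
..####.

Derivation:
Click 1 (4,4) count=0: revealed 25 new [(2,3) (2,4) (2,5) (2,6) (3,1) (3,2) (3,3) (3,4) (3,5) (3,6) (4,1) (4,2) (4,3) (4,4) (4,5) (4,6) (5,1) (5,2) (5,3) (5,4) (5,5) (6,2) (6,3) (6,4) (6,5)] -> total=25
Click 2 (0,0) count=1: revealed 1 new [(0,0)] -> total=26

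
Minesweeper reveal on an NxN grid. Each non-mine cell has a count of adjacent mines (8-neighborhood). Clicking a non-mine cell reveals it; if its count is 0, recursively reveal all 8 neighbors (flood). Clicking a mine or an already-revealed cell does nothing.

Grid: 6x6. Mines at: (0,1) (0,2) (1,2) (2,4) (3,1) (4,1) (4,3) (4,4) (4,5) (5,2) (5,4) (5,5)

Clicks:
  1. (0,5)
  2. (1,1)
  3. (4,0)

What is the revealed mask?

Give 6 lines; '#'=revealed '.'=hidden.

Click 1 (0,5) count=0: revealed 6 new [(0,3) (0,4) (0,5) (1,3) (1,4) (1,5)] -> total=6
Click 2 (1,1) count=3: revealed 1 new [(1,1)] -> total=7
Click 3 (4,0) count=2: revealed 1 new [(4,0)] -> total=8

Answer: ...###
.#.###
......
......
#.....
......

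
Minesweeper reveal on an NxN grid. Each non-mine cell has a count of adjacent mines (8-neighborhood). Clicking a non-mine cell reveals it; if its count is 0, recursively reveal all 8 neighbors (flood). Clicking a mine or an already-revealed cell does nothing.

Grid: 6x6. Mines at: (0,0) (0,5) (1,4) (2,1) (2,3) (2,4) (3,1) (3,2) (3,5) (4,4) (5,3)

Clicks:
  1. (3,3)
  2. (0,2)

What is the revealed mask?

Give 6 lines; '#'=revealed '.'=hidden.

Answer: .###..
.###..
......
...#..
......
......

Derivation:
Click 1 (3,3) count=4: revealed 1 new [(3,3)] -> total=1
Click 2 (0,2) count=0: revealed 6 new [(0,1) (0,2) (0,3) (1,1) (1,2) (1,3)] -> total=7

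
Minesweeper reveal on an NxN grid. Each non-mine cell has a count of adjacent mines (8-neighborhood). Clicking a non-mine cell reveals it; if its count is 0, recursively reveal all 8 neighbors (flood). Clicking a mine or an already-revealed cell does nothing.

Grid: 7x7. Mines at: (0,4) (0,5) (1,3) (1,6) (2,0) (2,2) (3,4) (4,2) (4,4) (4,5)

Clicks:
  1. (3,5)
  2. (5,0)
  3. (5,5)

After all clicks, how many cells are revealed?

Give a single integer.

Click 1 (3,5) count=3: revealed 1 new [(3,5)] -> total=1
Click 2 (5,0) count=0: revealed 18 new [(3,0) (3,1) (4,0) (4,1) (5,0) (5,1) (5,2) (5,3) (5,4) (5,5) (5,6) (6,0) (6,1) (6,2) (6,3) (6,4) (6,5) (6,6)] -> total=19
Click 3 (5,5) count=2: revealed 0 new [(none)] -> total=19

Answer: 19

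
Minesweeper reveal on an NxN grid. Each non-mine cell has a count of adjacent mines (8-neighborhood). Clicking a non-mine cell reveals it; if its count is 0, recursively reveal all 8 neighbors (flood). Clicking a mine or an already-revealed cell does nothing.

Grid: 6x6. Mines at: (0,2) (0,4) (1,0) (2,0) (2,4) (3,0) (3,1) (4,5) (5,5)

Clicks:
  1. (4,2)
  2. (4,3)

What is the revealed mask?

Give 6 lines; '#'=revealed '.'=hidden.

Answer: ......
......
......
..###.
#####.
#####.

Derivation:
Click 1 (4,2) count=1: revealed 1 new [(4,2)] -> total=1
Click 2 (4,3) count=0: revealed 12 new [(3,2) (3,3) (3,4) (4,0) (4,1) (4,3) (4,4) (5,0) (5,1) (5,2) (5,3) (5,4)] -> total=13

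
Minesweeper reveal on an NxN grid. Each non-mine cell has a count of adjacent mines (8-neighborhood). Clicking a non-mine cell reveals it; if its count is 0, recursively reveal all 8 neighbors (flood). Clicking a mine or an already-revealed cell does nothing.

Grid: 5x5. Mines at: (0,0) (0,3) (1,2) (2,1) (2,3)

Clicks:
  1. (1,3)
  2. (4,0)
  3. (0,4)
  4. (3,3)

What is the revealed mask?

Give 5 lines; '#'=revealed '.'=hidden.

Click 1 (1,3) count=3: revealed 1 new [(1,3)] -> total=1
Click 2 (4,0) count=0: revealed 10 new [(3,0) (3,1) (3,2) (3,3) (3,4) (4,0) (4,1) (4,2) (4,3) (4,4)] -> total=11
Click 3 (0,4) count=1: revealed 1 new [(0,4)] -> total=12
Click 4 (3,3) count=1: revealed 0 new [(none)] -> total=12

Answer: ....#
...#.
.....
#####
#####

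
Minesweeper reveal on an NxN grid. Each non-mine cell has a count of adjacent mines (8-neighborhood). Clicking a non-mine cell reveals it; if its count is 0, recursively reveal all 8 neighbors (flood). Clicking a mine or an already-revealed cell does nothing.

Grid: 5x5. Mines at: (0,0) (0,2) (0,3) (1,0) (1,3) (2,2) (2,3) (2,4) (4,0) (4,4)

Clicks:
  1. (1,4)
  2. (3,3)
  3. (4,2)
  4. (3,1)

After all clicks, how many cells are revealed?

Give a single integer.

Click 1 (1,4) count=4: revealed 1 new [(1,4)] -> total=1
Click 2 (3,3) count=4: revealed 1 new [(3,3)] -> total=2
Click 3 (4,2) count=0: revealed 5 new [(3,1) (3,2) (4,1) (4,2) (4,3)] -> total=7
Click 4 (3,1) count=2: revealed 0 new [(none)] -> total=7

Answer: 7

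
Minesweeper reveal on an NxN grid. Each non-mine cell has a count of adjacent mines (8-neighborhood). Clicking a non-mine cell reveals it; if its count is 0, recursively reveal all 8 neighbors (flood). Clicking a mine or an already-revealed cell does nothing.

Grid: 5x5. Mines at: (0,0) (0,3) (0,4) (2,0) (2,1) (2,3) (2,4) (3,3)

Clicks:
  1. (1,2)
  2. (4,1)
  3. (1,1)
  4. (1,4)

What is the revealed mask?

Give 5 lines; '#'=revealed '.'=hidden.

Click 1 (1,2) count=3: revealed 1 new [(1,2)] -> total=1
Click 2 (4,1) count=0: revealed 6 new [(3,0) (3,1) (3,2) (4,0) (4,1) (4,2)] -> total=7
Click 3 (1,1) count=3: revealed 1 new [(1,1)] -> total=8
Click 4 (1,4) count=4: revealed 1 new [(1,4)] -> total=9

Answer: .....
.##.#
.....
###..
###..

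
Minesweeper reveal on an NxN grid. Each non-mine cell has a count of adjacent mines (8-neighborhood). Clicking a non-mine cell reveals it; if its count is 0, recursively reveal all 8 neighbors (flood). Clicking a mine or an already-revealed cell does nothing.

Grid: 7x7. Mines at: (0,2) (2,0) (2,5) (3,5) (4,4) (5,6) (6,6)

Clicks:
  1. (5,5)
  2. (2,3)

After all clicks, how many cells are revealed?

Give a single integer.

Answer: 29

Derivation:
Click 1 (5,5) count=3: revealed 1 new [(5,5)] -> total=1
Click 2 (2,3) count=0: revealed 28 new [(1,1) (1,2) (1,3) (1,4) (2,1) (2,2) (2,3) (2,4) (3,0) (3,1) (3,2) (3,3) (3,4) (4,0) (4,1) (4,2) (4,3) (5,0) (5,1) (5,2) (5,3) (5,4) (6,0) (6,1) (6,2) (6,3) (6,4) (6,5)] -> total=29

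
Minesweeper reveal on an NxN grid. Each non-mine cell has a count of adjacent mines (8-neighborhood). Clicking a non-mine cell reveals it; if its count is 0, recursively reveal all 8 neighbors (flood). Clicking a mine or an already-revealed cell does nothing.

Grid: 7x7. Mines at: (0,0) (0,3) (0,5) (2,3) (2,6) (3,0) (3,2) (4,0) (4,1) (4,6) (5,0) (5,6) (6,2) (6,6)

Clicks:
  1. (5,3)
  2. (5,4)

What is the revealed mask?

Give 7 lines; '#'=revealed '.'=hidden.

Click 1 (5,3) count=1: revealed 1 new [(5,3)] -> total=1
Click 2 (5,4) count=0: revealed 11 new [(3,3) (3,4) (3,5) (4,3) (4,4) (4,5) (5,4) (5,5) (6,3) (6,4) (6,5)] -> total=12

Answer: .......
.......
.......
...###.
...###.
...###.
...###.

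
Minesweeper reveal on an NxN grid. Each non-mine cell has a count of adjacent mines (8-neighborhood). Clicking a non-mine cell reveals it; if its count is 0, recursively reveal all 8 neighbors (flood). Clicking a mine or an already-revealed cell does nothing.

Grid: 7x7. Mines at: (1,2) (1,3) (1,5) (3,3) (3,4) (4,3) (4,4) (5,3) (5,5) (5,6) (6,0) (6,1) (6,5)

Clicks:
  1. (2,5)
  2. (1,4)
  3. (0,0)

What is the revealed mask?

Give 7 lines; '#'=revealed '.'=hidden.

Click 1 (2,5) count=2: revealed 1 new [(2,5)] -> total=1
Click 2 (1,4) count=2: revealed 1 new [(1,4)] -> total=2
Click 3 (0,0) count=0: revealed 16 new [(0,0) (0,1) (1,0) (1,1) (2,0) (2,1) (2,2) (3,0) (3,1) (3,2) (4,0) (4,1) (4,2) (5,0) (5,1) (5,2)] -> total=18

Answer: ##.....
##..#..
###..#.
###....
###....
###....
.......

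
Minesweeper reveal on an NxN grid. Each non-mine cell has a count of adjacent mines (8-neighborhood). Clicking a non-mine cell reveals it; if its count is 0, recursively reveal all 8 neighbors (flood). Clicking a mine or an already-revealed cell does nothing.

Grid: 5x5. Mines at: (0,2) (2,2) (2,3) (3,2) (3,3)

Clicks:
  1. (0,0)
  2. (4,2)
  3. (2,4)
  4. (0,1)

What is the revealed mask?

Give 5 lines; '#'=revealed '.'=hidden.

Answer: ##...
##...
##..#
##...
###..

Derivation:
Click 1 (0,0) count=0: revealed 10 new [(0,0) (0,1) (1,0) (1,1) (2,0) (2,1) (3,0) (3,1) (4,0) (4,1)] -> total=10
Click 2 (4,2) count=2: revealed 1 new [(4,2)] -> total=11
Click 3 (2,4) count=2: revealed 1 new [(2,4)] -> total=12
Click 4 (0,1) count=1: revealed 0 new [(none)] -> total=12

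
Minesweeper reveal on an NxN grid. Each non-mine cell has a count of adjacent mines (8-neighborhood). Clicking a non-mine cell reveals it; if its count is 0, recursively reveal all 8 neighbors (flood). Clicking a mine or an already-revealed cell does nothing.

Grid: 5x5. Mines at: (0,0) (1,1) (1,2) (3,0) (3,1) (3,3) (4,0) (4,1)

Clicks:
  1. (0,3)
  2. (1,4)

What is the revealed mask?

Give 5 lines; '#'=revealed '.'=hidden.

Answer: ...##
...##
...##
.....
.....

Derivation:
Click 1 (0,3) count=1: revealed 1 new [(0,3)] -> total=1
Click 2 (1,4) count=0: revealed 5 new [(0,4) (1,3) (1,4) (2,3) (2,4)] -> total=6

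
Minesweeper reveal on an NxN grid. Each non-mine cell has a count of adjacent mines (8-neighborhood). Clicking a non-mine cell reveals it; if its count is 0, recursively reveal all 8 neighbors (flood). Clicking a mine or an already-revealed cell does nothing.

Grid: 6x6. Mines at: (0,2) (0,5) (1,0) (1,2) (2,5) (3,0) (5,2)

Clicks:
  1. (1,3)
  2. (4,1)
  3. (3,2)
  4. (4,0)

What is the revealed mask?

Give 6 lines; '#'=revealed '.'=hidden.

Click 1 (1,3) count=2: revealed 1 new [(1,3)] -> total=1
Click 2 (4,1) count=2: revealed 1 new [(4,1)] -> total=2
Click 3 (3,2) count=0: revealed 16 new [(2,1) (2,2) (2,3) (2,4) (3,1) (3,2) (3,3) (3,4) (3,5) (4,2) (4,3) (4,4) (4,5) (5,3) (5,4) (5,5)] -> total=18
Click 4 (4,0) count=1: revealed 1 new [(4,0)] -> total=19

Answer: ......
...#..
.####.
.#####
######
...###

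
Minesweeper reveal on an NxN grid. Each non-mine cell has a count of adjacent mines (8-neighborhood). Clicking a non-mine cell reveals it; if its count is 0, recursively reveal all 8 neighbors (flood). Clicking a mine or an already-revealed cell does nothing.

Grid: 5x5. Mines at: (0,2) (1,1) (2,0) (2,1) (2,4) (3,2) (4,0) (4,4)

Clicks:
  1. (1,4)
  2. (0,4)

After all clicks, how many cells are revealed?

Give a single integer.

Click 1 (1,4) count=1: revealed 1 new [(1,4)] -> total=1
Click 2 (0,4) count=0: revealed 3 new [(0,3) (0,4) (1,3)] -> total=4

Answer: 4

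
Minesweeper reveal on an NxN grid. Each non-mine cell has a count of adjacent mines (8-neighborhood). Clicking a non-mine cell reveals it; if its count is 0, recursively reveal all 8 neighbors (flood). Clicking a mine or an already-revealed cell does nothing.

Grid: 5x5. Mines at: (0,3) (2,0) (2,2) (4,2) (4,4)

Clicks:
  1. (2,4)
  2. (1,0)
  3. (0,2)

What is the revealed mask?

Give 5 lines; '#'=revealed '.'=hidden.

Answer: ..#..
#..##
...##
...##
.....

Derivation:
Click 1 (2,4) count=0: revealed 6 new [(1,3) (1,4) (2,3) (2,4) (3,3) (3,4)] -> total=6
Click 2 (1,0) count=1: revealed 1 new [(1,0)] -> total=7
Click 3 (0,2) count=1: revealed 1 new [(0,2)] -> total=8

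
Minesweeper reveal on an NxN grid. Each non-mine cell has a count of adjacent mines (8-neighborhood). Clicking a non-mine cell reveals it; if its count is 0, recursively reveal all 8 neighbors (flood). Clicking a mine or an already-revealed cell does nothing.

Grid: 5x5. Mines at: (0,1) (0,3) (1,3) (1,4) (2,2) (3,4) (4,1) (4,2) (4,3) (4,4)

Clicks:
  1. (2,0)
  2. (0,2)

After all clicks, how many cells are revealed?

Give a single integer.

Answer: 7

Derivation:
Click 1 (2,0) count=0: revealed 6 new [(1,0) (1,1) (2,0) (2,1) (3,0) (3,1)] -> total=6
Click 2 (0,2) count=3: revealed 1 new [(0,2)] -> total=7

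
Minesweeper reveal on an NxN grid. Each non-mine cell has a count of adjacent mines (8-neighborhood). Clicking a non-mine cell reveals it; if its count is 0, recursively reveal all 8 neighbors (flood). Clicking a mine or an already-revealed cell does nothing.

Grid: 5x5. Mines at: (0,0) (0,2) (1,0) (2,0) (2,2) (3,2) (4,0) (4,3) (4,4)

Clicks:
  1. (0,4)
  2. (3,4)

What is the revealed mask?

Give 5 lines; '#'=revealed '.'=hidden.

Answer: ...##
...##
...##
...##
.....

Derivation:
Click 1 (0,4) count=0: revealed 8 new [(0,3) (0,4) (1,3) (1,4) (2,3) (2,4) (3,3) (3,4)] -> total=8
Click 2 (3,4) count=2: revealed 0 new [(none)] -> total=8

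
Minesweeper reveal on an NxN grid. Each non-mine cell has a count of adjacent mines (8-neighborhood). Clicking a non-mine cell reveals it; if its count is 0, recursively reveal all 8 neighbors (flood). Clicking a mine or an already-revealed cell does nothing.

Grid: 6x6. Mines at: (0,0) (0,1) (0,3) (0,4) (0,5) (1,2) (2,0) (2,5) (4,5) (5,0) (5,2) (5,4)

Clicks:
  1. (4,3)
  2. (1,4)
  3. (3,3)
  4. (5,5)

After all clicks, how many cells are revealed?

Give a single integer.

Answer: 14

Derivation:
Click 1 (4,3) count=2: revealed 1 new [(4,3)] -> total=1
Click 2 (1,4) count=4: revealed 1 new [(1,4)] -> total=2
Click 3 (3,3) count=0: revealed 11 new [(2,1) (2,2) (2,3) (2,4) (3,1) (3,2) (3,3) (3,4) (4,1) (4,2) (4,4)] -> total=13
Click 4 (5,5) count=2: revealed 1 new [(5,5)] -> total=14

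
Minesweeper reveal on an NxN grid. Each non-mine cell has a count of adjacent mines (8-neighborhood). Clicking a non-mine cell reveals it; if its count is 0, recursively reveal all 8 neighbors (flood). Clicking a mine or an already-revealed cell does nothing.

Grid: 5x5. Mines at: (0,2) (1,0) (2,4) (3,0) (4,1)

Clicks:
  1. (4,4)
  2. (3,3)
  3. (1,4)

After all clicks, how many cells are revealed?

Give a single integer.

Click 1 (4,4) count=0: revealed 6 new [(3,2) (3,3) (3,4) (4,2) (4,3) (4,4)] -> total=6
Click 2 (3,3) count=1: revealed 0 new [(none)] -> total=6
Click 3 (1,4) count=1: revealed 1 new [(1,4)] -> total=7

Answer: 7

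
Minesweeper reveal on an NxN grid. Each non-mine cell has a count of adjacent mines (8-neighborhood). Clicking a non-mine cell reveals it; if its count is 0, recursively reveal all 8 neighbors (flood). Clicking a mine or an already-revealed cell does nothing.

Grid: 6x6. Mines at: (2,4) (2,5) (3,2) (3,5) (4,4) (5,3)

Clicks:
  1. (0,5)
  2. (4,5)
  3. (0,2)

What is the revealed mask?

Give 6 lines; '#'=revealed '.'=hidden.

Answer: ######
######
####..
##....
###..#
###...

Derivation:
Click 1 (0,5) count=0: revealed 24 new [(0,0) (0,1) (0,2) (0,3) (0,4) (0,5) (1,0) (1,1) (1,2) (1,3) (1,4) (1,5) (2,0) (2,1) (2,2) (2,3) (3,0) (3,1) (4,0) (4,1) (4,2) (5,0) (5,1) (5,2)] -> total=24
Click 2 (4,5) count=2: revealed 1 new [(4,5)] -> total=25
Click 3 (0,2) count=0: revealed 0 new [(none)] -> total=25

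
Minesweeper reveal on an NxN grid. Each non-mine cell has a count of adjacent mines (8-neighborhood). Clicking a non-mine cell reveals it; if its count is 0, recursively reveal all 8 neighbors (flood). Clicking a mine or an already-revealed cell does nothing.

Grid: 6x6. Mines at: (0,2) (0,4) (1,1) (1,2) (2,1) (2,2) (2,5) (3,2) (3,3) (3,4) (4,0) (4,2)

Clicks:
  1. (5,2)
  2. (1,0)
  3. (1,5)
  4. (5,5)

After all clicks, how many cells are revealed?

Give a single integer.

Answer: 9

Derivation:
Click 1 (5,2) count=1: revealed 1 new [(5,2)] -> total=1
Click 2 (1,0) count=2: revealed 1 new [(1,0)] -> total=2
Click 3 (1,5) count=2: revealed 1 new [(1,5)] -> total=3
Click 4 (5,5) count=0: revealed 6 new [(4,3) (4,4) (4,5) (5,3) (5,4) (5,5)] -> total=9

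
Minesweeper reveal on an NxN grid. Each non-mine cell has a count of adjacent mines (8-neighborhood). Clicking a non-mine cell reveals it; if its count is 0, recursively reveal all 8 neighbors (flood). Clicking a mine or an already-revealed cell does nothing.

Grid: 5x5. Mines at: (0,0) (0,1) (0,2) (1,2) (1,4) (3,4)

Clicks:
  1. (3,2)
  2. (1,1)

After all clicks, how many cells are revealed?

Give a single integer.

Answer: 14

Derivation:
Click 1 (3,2) count=0: revealed 14 new [(1,0) (1,1) (2,0) (2,1) (2,2) (2,3) (3,0) (3,1) (3,2) (3,3) (4,0) (4,1) (4,2) (4,3)] -> total=14
Click 2 (1,1) count=4: revealed 0 new [(none)] -> total=14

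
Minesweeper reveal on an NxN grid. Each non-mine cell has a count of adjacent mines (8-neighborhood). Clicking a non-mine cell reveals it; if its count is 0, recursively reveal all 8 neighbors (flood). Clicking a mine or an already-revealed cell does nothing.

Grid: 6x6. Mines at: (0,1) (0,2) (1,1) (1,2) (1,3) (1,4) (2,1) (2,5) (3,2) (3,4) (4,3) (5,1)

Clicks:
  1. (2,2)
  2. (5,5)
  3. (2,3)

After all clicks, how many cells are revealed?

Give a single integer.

Click 1 (2,2) count=5: revealed 1 new [(2,2)] -> total=1
Click 2 (5,5) count=0: revealed 4 new [(4,4) (4,5) (5,4) (5,5)] -> total=5
Click 3 (2,3) count=5: revealed 1 new [(2,3)] -> total=6

Answer: 6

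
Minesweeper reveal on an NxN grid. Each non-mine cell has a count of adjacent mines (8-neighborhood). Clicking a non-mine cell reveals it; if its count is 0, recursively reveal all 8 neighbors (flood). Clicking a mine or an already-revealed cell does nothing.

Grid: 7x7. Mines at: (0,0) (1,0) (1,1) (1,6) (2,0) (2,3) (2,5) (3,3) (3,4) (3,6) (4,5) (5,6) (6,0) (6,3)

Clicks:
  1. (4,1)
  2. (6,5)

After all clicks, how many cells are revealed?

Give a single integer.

Click 1 (4,1) count=0: revealed 9 new [(3,0) (3,1) (3,2) (4,0) (4,1) (4,2) (5,0) (5,1) (5,2)] -> total=9
Click 2 (6,5) count=1: revealed 1 new [(6,5)] -> total=10

Answer: 10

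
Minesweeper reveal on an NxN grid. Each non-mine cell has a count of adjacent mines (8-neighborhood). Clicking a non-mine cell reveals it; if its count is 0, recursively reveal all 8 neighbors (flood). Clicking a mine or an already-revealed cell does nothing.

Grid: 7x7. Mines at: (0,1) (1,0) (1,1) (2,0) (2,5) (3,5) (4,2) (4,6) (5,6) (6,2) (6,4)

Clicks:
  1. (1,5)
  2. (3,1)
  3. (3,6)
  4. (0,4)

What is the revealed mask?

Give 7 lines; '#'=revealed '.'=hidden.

Click 1 (1,5) count=1: revealed 1 new [(1,5)] -> total=1
Click 2 (3,1) count=2: revealed 1 new [(3,1)] -> total=2
Click 3 (3,6) count=3: revealed 1 new [(3,6)] -> total=3
Click 4 (0,4) count=0: revealed 15 new [(0,2) (0,3) (0,4) (0,5) (0,6) (1,2) (1,3) (1,4) (1,6) (2,2) (2,3) (2,4) (3,2) (3,3) (3,4)] -> total=18

Answer: ..#####
..#####
..###..
.####.#
.......
.......
.......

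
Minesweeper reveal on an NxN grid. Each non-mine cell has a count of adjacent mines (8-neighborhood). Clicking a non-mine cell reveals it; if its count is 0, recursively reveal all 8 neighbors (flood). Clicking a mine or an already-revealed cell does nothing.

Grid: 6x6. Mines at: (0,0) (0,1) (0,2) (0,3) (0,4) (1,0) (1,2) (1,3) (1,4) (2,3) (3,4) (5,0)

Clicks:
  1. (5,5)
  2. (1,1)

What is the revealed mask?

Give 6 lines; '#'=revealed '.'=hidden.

Click 1 (5,5) count=0: revealed 18 new [(2,0) (2,1) (2,2) (3,0) (3,1) (3,2) (3,3) (4,0) (4,1) (4,2) (4,3) (4,4) (4,5) (5,1) (5,2) (5,3) (5,4) (5,5)] -> total=18
Click 2 (1,1) count=5: revealed 1 new [(1,1)] -> total=19

Answer: ......
.#....
###...
####..
######
.#####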